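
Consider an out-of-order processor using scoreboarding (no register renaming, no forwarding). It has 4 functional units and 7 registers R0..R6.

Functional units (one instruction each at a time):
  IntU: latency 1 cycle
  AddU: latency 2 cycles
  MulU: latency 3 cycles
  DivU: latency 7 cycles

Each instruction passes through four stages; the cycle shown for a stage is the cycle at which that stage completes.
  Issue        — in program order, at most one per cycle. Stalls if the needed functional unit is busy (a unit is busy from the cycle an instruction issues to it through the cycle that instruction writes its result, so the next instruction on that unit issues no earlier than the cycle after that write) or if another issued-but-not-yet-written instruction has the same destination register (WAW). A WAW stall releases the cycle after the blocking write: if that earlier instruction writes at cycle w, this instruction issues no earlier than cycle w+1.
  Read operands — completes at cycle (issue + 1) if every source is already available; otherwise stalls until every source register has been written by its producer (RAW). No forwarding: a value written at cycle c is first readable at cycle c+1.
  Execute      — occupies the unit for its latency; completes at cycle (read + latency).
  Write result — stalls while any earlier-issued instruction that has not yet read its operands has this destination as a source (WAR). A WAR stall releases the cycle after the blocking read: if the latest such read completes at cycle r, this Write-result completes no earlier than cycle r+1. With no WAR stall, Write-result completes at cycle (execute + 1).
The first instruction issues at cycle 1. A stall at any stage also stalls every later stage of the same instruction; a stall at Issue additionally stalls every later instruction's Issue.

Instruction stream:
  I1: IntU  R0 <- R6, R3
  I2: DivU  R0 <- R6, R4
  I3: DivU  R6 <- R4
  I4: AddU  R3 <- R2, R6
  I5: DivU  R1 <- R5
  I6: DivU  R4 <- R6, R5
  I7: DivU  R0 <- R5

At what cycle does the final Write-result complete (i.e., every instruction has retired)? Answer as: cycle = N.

cycle = 54

cycle 1: I1 issues→IntU
cycle 2: I1 reads
cycle 3: I1 exec-done
cycle 4: I1 writes R0
cycle 5: I2 issues→DivU
cycle 6: I2 reads
cycle 13: I2 exec-done
cycle 14: I2 writes R0
cycle 15: I3 issues→DivU
cycle 16: I3 reads · I4 issues→AddU
cycle 23: I3 exec-done
cycle 24: I3 writes R6
cycle 25: I4 reads · I5 issues→DivU
cycle 26: I5 reads
cycle 27: I4 exec-done
cycle 28: I4 writes R3
cycle 33: I5 exec-done
cycle 34: I5 writes R1
cycle 35: I6 issues→DivU
cycle 36: I6 reads
cycle 43: I6 exec-done
cycle 44: I6 writes R4
cycle 45: I7 issues→DivU
cycle 46: I7 reads
cycle 53: I7 exec-done
cycle 54: I7 writes R0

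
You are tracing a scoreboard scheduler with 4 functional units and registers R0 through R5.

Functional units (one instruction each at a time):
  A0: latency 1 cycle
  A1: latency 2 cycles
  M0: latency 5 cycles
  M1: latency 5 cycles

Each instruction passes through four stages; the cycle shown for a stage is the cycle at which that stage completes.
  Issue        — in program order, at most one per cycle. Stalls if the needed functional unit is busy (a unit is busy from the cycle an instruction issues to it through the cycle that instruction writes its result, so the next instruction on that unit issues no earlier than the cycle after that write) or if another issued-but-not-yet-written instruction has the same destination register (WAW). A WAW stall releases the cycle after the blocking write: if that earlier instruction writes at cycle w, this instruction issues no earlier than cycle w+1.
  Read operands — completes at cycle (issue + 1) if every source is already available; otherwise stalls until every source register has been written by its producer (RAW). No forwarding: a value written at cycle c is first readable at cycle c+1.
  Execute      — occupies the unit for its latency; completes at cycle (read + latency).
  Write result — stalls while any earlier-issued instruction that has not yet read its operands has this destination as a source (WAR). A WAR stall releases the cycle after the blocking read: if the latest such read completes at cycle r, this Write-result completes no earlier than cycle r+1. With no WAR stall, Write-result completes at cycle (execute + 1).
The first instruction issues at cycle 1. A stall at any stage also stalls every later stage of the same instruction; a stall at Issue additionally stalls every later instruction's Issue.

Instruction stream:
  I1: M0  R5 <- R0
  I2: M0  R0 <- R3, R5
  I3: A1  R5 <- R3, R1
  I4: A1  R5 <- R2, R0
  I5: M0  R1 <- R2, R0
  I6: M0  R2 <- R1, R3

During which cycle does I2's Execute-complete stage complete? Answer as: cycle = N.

cycle = 15

cycle 1: I1 issues→M0
cycle 2: I1 reads
cycle 7: I1 exec-done
cycle 8: I1 writes R5
cycle 9: I2 issues→M0
cycle 10: I2 reads · I3 issues→A1
cycle 11: I3 reads
cycle 13: I3 exec-done
cycle 14: I3 writes R5
cycle 15: I2 exec-done · I4 issues→A1
cycle 16: I2 writes R0
cycle 17: I4 reads · I5 issues→M0
cycle 18: I5 reads
cycle 19: I4 exec-done
cycle 20: I4 writes R5
cycle 23: I5 exec-done
cycle 24: I5 writes R1
cycle 25: I6 issues→M0
cycle 26: I6 reads
cycle 31: I6 exec-done
cycle 32: I6 writes R2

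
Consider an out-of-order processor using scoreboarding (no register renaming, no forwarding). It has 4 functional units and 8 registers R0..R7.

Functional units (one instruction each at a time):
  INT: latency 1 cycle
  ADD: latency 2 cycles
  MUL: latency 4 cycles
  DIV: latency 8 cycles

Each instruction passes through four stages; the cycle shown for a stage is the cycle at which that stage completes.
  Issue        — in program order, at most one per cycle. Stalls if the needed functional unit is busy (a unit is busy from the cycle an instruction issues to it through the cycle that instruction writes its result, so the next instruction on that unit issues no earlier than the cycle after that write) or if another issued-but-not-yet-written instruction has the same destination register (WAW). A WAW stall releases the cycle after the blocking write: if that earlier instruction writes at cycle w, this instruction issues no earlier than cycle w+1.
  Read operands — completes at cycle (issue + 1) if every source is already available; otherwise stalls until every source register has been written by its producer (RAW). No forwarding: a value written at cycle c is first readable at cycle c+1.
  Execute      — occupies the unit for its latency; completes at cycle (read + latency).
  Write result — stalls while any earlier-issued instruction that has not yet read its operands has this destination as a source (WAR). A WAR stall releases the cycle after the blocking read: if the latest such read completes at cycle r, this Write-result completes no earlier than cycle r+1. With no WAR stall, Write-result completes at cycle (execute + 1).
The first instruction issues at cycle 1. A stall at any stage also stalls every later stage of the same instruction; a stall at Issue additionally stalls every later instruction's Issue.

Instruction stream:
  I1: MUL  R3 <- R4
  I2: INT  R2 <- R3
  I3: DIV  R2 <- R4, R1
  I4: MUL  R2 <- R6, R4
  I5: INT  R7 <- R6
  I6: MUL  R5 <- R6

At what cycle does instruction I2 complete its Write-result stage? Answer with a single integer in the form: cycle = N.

cycle = 10

[I1] 1/2/6/7
[I2] 2/8/9/10  (RAW R3: wait I1 write@7)
[I3] 11/12/20/21  (WAW R2: wait I2 write@10)
[I4] 22/23/27/28  (WAW R2: wait I3 write@21)
[I5] 23/24/25/26
[I6] 29/30/34/35  (struct: MUL busy until I4 writes@28)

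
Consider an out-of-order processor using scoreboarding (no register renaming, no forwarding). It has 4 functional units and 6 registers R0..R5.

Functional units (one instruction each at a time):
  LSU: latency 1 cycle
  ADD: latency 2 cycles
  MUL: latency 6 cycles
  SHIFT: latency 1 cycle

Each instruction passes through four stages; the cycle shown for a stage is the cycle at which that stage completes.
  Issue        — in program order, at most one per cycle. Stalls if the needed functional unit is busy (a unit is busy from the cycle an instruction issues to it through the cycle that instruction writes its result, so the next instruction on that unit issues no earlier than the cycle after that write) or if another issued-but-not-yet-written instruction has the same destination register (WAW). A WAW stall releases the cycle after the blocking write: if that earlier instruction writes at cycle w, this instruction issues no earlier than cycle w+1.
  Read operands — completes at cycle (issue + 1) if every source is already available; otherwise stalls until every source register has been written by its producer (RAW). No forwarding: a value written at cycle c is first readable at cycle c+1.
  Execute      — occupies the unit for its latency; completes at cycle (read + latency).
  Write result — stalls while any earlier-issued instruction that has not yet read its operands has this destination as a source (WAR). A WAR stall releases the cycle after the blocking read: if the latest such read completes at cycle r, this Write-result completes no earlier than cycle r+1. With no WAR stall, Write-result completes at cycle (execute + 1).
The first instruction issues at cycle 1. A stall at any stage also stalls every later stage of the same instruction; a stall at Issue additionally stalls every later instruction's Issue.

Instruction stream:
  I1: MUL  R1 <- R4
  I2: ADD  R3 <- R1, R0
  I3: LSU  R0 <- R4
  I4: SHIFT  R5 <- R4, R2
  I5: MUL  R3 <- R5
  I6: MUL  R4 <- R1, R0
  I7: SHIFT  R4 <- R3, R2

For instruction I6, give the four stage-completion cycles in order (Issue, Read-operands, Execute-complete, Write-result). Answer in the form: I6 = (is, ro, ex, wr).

I6 = (23, 24, 30, 31)

t=1  I1 dispatched to MUL
t=2  I1 operands ready; I2 dispatched to ADD
t=3  I3 dispatched to LSU
t=4  I3 operands ready; I4 dispatched to SHIFT
t=5  I3 complete; I4 operands ready
t=6  I4 complete
t=7  R5←I4
t=8  I1 complete
t=9  R1←I1
t=10  I2 operands ready
t=11  R0←I3
t=12  I2 complete
t=13  R3←I2
t=14  I5 dispatched to MUL
t=15  I5 operands ready
t=21  I5 complete
t=22  R3←I5
t=23  I6 dispatched to MUL
t=24  I6 operands ready
t=30  I6 complete
t=31  R4←I6
t=32  I7 dispatched to SHIFT
t=33  I7 operands ready
t=34  I7 complete
t=35  R4←I7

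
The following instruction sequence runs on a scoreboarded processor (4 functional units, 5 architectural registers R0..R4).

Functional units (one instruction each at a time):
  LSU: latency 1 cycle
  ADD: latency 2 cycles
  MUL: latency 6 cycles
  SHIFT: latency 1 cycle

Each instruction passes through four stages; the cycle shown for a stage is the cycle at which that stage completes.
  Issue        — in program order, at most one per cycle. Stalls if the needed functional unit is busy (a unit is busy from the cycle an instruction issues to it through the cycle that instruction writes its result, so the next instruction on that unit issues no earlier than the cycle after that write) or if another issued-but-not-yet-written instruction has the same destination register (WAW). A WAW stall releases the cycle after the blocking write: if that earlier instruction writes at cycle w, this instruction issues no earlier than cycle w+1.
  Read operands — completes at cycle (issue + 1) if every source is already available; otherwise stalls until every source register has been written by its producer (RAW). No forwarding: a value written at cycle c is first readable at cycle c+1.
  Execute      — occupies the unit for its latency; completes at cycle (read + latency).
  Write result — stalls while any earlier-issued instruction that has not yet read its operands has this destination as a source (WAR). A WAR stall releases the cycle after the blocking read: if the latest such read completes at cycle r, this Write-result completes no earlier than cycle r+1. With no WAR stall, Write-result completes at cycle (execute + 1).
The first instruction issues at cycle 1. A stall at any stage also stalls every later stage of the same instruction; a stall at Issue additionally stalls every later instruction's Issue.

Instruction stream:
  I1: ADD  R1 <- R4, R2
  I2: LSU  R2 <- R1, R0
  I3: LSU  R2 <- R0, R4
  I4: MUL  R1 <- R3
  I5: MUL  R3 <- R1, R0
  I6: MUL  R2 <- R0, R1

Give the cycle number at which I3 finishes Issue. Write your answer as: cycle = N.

I1  is:1  ro:2  ex:4  wr:5
I2  is:2  ro:6  ex:7  wr:8  — RAW R1: wait I1 write@5
I3  is:9  ro:10  ex:11  wr:12  — struct: LSU busy until I2 writes@8
I4  is:10  ro:11  ex:17  wr:18
I5  is:19  ro:20  ex:26  wr:27  — struct: MUL busy until I4 writes@18
I6  is:28  ro:29  ex:35  wr:36  — struct: MUL busy until I5 writes@27

cycle = 9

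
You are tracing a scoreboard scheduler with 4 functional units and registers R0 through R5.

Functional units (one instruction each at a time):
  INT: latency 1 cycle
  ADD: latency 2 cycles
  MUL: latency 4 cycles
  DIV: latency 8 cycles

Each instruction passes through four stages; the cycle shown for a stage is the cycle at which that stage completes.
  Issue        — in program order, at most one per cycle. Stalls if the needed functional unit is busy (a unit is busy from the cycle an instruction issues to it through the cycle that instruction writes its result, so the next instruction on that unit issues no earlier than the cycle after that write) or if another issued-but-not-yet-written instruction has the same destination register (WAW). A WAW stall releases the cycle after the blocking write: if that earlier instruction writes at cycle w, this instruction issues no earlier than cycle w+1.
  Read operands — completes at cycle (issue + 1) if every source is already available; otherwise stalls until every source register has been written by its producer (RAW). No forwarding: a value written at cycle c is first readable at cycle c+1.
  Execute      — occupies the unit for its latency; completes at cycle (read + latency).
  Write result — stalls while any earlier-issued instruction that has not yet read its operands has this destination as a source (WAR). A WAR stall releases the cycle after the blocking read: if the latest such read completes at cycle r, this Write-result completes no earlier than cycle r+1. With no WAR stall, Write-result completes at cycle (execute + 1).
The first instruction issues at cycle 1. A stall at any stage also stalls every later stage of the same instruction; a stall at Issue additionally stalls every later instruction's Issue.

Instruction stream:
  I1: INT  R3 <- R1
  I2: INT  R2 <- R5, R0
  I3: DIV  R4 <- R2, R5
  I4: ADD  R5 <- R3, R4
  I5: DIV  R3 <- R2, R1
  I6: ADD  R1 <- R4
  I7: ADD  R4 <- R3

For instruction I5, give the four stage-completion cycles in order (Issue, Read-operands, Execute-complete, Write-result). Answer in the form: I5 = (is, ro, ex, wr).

[1] I1 issues→INT
[2] I1 reads
[3] I1 exec-done
[4] I1 writes R3
[5] I2 issues→INT
[6] I2 reads · I3 issues→DIV
[7] I2 exec-done · I4 issues→ADD
[8] I2 writes R2
[9] I3 reads
[17] I3 exec-done
[18] I3 writes R4
[19] I4 reads · I5 issues→DIV
[20] I5 reads
[21] I4 exec-done
[22] I4 writes R5
[23] I6 issues→ADD
[24] I6 reads
[26] I6 exec-done
[27] I6 writes R1
[28] I5 exec-done · I7 issues→ADD
[29] I5 writes R3
[30] I7 reads
[32] I7 exec-done
[33] I7 writes R4

I5 = (19, 20, 28, 29)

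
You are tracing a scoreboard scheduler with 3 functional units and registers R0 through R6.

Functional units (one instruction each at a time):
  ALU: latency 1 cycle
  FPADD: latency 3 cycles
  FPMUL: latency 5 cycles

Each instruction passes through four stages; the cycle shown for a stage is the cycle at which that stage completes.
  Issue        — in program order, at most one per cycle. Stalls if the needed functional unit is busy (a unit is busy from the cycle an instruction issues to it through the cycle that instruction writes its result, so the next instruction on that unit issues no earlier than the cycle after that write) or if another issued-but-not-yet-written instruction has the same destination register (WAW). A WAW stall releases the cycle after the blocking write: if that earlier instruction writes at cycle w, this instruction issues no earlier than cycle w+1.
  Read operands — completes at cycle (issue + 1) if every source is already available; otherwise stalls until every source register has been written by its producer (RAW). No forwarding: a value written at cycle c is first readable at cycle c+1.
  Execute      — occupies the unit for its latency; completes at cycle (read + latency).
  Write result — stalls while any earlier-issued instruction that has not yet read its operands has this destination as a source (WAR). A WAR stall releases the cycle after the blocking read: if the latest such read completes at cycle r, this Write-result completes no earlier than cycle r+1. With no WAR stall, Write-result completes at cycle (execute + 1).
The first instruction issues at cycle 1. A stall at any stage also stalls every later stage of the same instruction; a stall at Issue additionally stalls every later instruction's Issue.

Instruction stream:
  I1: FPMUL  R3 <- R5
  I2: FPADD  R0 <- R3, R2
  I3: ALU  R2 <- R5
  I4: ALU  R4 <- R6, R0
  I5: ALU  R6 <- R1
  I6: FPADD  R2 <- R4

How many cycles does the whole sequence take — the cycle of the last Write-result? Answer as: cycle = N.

cycle 1: I1 dispatched to FPMUL
cycle 2: I1 operands ready; I2 dispatched to FPADD
cycle 3: I3 dispatched to ALU
cycle 4: I3 operands ready
cycle 5: I3 complete
cycle 7: I1 complete
cycle 8: R3←I1
cycle 9: I2 operands ready
cycle 10: R2←I3
cycle 11: I4 dispatched to ALU
cycle 12: I2 complete
cycle 13: R0←I2
cycle 14: I4 operands ready
cycle 15: I4 complete
cycle 16: R4←I4
cycle 17: I5 dispatched to ALU
cycle 18: I5 operands ready; I6 dispatched to FPADD
cycle 19: I5 complete; I6 operands ready
cycle 20: R6←I5
cycle 22: I6 complete
cycle 23: R2←I6

cycle = 23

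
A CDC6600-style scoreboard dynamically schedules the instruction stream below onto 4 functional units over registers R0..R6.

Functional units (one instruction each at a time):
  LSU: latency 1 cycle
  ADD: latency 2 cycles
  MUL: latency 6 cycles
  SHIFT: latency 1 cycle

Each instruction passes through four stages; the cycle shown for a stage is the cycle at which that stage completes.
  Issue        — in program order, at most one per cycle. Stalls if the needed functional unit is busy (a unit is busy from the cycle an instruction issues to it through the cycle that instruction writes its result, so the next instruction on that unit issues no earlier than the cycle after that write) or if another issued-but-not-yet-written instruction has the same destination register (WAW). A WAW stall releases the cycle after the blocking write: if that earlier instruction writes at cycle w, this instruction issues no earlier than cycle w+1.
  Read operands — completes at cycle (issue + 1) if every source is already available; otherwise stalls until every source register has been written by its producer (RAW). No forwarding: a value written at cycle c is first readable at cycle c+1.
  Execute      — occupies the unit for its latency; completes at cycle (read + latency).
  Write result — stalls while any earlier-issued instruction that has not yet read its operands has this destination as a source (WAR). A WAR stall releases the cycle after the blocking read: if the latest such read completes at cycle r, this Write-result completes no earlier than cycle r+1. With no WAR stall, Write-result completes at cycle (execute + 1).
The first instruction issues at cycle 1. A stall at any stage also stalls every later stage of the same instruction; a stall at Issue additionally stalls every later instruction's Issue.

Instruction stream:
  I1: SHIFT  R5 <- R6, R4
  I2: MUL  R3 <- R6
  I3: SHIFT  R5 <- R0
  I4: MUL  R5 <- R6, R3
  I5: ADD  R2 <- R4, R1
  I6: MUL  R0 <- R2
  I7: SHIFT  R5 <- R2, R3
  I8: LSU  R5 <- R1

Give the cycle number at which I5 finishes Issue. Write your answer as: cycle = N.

  I1 | 1 | 2 | 3 | 4
  I2 | 2 | 3 | 9 | 10
  I3 | 5 | 6 | 7 | 8   struct: SHIFT busy until I1 writes@4
  I4 | 11 | 12 | 18 | 19   struct: MUL busy until I2 writes@10
  I5 | 12 | 13 | 15 | 16
  I6 | 20 | 21 | 27 | 28   struct: MUL busy until I4 writes@19
  I7 | 21 | 22 | 23 | 24
  I8 | 25 | 26 | 27 | 28   WAW R5: wait I7 write@24

cycle = 12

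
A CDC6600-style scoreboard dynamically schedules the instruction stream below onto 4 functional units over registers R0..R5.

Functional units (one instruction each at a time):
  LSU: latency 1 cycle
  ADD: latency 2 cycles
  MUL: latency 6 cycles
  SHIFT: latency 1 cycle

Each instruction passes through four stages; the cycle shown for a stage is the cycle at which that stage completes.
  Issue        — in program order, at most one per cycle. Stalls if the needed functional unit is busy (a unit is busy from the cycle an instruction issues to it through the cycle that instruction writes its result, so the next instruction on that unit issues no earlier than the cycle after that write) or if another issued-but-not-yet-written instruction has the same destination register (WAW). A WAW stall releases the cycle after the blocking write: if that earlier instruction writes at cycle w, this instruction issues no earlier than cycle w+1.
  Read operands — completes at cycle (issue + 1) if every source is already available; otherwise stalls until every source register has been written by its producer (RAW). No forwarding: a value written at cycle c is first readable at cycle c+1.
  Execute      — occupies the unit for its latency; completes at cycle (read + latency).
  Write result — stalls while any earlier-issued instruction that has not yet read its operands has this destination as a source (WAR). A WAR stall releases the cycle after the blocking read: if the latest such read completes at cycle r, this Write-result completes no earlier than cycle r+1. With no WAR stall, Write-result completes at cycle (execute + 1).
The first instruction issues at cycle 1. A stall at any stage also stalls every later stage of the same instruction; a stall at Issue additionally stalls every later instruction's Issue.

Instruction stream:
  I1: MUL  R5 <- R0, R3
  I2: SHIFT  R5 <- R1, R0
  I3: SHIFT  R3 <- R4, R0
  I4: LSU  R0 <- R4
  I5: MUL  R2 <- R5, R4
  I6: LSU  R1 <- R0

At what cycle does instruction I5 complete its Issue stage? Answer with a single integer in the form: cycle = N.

cycle = 16

c1: I1 dispatched to MUL
c2: I1 operands ready
c8: I1 complete
c9: R5←I1
c10: I2 dispatched to SHIFT
c11: I2 operands ready
c12: I2 complete
c13: R5←I2
c14: I3 dispatched to SHIFT
c15: I3 operands ready · I4 dispatched to LSU
c16: I3 complete · I4 operands ready · I5 dispatched to MUL
c17: R3←I3 · I4 complete · I5 operands ready
c18: R0←I4
c19: I6 dispatched to LSU
c20: I6 operands ready
c21: I6 complete
c22: R1←I6
c23: I5 complete
c24: R2←I5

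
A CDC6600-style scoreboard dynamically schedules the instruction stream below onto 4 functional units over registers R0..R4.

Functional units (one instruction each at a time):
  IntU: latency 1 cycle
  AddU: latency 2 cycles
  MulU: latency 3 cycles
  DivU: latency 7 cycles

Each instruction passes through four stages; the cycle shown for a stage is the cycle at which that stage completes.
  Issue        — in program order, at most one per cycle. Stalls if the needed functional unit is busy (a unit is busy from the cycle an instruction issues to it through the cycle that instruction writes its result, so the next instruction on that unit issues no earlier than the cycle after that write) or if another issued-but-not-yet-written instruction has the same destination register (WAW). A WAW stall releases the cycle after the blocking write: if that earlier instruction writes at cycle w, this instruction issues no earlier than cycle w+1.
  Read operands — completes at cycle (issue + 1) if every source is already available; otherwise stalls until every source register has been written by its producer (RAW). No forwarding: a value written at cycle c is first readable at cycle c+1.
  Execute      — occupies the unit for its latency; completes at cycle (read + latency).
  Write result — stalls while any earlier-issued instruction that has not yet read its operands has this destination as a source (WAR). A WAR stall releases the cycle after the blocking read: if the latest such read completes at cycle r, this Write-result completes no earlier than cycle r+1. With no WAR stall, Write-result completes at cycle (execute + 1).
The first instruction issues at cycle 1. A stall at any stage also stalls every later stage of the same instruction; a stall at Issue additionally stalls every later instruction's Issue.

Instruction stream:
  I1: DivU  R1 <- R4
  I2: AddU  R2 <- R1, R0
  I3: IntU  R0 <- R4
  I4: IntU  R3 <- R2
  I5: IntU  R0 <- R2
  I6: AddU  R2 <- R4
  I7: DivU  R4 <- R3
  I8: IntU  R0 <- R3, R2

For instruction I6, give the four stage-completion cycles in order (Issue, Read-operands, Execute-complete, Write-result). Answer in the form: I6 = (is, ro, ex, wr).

cycle 1: issue I1 (DivU)
cycle 2: I1 read-ops, issue I2 (AddU)
cycle 3: issue I3 (IntU)
cycle 4: I3 read-ops
cycle 5: I3 finished on IntU
cycle 9: I1 finished on DivU
cycle 10: I1→R1
cycle 11: I2 read-ops
cycle 12: I3→R0
cycle 13: I2 finished on AddU, issue I4 (IntU)
cycle 14: I2→R2
cycle 15: I4 read-ops
cycle 16: I4 finished on IntU
cycle 17: I4→R3
cycle 18: issue I5 (IntU)
cycle 19: I5 read-ops, issue I6 (AddU)
cycle 20: I5 finished on IntU, I6 read-ops, issue I7 (DivU)
cycle 21: I5→R0, I7 read-ops
cycle 22: I6 finished on AddU, issue I8 (IntU)
cycle 23: I6→R2
cycle 24: I8 read-ops
cycle 25: I8 finished on IntU
cycle 26: I8→R0
cycle 28: I7 finished on DivU
cycle 29: I7→R4

I6 = (19, 20, 22, 23)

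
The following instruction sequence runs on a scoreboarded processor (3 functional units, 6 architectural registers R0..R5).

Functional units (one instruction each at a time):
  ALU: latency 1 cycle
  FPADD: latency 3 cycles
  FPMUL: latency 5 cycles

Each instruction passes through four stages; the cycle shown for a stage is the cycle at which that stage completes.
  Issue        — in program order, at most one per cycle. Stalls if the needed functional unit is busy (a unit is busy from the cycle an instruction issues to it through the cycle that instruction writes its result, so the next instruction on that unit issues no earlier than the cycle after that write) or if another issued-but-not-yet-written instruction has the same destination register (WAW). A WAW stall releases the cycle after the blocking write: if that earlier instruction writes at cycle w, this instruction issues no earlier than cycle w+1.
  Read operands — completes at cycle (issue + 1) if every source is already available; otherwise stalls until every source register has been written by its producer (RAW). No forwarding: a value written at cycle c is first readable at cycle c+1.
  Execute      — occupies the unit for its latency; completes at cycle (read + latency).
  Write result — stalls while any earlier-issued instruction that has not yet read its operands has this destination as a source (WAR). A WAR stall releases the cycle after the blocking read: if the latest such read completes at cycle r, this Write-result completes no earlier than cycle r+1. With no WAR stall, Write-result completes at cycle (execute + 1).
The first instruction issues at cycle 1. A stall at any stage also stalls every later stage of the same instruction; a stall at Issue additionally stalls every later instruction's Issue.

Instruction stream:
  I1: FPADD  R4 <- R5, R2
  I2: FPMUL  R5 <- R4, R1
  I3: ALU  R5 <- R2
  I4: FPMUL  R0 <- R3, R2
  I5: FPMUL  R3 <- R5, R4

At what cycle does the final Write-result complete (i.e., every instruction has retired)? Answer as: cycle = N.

cycle 1: issue I1 (FPADD)
cycle 2: I1 read-ops, issue I2 (FPMUL)
cycle 5: I1 finished on FPADD
cycle 6: I1→R4
cycle 7: I2 read-ops
cycle 12: I2 finished on FPMUL
cycle 13: I2→R5
cycle 14: issue I3 (ALU)
cycle 15: I3 read-ops, issue I4 (FPMUL)
cycle 16: I3 finished on ALU, I4 read-ops
cycle 17: I3→R5
cycle 21: I4 finished on FPMUL
cycle 22: I4→R0
cycle 23: issue I5 (FPMUL)
cycle 24: I5 read-ops
cycle 29: I5 finished on FPMUL
cycle 30: I5→R3

cycle = 30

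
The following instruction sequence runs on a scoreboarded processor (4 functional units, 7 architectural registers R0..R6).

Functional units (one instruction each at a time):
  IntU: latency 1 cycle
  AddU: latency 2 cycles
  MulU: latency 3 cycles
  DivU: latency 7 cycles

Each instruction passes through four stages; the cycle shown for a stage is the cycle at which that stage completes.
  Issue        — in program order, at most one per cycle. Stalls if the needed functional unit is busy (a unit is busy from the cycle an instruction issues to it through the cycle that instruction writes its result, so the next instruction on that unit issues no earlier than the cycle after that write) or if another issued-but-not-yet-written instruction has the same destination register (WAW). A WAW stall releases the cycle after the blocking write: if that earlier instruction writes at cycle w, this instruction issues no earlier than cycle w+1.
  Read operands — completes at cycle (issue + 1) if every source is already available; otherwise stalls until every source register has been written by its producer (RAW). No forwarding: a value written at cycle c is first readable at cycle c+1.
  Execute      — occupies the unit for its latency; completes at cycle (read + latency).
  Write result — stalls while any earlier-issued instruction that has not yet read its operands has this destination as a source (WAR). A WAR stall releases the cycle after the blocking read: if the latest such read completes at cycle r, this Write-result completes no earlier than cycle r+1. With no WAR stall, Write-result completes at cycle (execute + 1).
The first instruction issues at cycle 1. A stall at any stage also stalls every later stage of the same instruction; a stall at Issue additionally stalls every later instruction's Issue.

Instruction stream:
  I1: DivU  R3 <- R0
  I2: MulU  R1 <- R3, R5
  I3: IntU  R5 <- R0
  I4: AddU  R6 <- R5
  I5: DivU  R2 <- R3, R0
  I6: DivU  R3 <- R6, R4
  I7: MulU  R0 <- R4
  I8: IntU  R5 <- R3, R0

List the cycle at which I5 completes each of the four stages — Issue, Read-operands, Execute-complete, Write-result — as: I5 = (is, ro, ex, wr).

I5 = (11, 12, 19, 20)

I1 -> (1, 2, 9, 10)
I2 -> (2, 11, 14, 15)  // RAW R3: wait I1 write@10
I3 -> (3, 4, 5, 12)  // WAR R5: wait I2 read@11
I4 -> (4, 13, 15, 16)  // RAW R5: wait I3 write@12
I5 -> (11, 12, 19, 20)  // struct: DivU busy until I1 writes@10
I6 -> (21, 22, 29, 30)  // struct: DivU busy until I5 writes@20
I7 -> (22, 23, 26, 27)
I8 -> (23, 31, 32, 33)  // RAW R3: wait I6 write@30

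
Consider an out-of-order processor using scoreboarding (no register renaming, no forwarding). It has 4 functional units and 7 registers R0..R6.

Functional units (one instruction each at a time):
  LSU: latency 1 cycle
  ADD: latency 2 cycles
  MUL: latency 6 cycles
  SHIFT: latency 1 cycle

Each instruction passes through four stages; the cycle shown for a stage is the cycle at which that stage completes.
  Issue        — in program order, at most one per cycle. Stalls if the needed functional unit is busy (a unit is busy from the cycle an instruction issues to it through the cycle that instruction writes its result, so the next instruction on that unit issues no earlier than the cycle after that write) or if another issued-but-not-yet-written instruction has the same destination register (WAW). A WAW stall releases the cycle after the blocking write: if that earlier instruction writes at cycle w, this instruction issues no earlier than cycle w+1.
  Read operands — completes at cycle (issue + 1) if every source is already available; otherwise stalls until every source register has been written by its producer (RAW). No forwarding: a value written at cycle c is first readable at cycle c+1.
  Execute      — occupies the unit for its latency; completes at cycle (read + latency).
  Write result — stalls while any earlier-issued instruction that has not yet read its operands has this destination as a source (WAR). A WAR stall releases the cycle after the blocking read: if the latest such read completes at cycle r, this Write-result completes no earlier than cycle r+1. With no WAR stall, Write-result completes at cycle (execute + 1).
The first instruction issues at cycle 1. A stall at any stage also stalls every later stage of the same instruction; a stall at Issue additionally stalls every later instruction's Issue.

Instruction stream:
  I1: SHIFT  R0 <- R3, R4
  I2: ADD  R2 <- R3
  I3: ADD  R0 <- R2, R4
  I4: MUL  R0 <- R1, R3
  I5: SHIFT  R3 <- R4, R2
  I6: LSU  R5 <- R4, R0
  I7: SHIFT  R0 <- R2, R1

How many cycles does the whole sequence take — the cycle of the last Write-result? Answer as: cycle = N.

t=1  issue I1 (SHIFT)
t=2  I1 read-ops | issue I2 (ADD)
t=3  I1 finished on SHIFT | I2 read-ops
t=4  I1→R0
t=5  I2 finished on ADD
t=6  I2→R2
t=7  issue I3 (ADD)
t=8  I3 read-ops
t=10  I3 finished on ADD
t=11  I3→R0
t=12  issue I4 (MUL)
t=13  I4 read-ops | issue I5 (SHIFT)
t=14  I5 read-ops | issue I6 (LSU)
t=15  I5 finished on SHIFT
t=16  I5→R3
t=19  I4 finished on MUL
t=20  I4→R0
t=21  I6 read-ops | issue I7 (SHIFT)
t=22  I6 finished on LSU | I7 read-ops
t=23  I6→R5 | I7 finished on SHIFT
t=24  I7→R0

cycle = 24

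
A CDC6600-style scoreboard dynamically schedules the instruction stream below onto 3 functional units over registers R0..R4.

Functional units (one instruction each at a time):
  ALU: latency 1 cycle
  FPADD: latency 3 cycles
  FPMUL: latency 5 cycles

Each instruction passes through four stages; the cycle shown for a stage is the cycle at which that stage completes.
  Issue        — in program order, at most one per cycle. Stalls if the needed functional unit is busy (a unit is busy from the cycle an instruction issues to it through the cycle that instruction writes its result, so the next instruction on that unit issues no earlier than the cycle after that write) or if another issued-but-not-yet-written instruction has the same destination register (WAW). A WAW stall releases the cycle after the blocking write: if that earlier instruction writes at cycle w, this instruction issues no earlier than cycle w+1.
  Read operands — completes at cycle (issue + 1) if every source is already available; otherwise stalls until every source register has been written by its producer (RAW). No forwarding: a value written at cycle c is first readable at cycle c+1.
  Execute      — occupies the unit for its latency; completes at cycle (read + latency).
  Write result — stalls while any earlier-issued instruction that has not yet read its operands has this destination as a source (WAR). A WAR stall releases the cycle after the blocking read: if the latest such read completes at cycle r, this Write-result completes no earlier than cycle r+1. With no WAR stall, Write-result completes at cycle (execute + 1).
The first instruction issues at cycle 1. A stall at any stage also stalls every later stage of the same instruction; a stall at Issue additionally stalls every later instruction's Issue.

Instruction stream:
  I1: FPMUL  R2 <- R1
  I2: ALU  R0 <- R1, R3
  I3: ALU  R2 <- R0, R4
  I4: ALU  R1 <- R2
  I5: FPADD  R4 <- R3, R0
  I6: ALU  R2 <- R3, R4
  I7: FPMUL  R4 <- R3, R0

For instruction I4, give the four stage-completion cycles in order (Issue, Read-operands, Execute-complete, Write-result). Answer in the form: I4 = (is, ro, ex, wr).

I4 = (13, 14, 15, 16)

t=1  I1→FPMUL
t=2  I1 RO, I2→ALU
t=3  I2 RO
t=4  I2 EX
t=5  I2 WR R0
t=7  I1 EX
t=8  I1 WR R2
t=9  I3→ALU
t=10  I3 RO
t=11  I3 EX
t=12  I3 WR R2
t=13  I4→ALU
t=14  I4 RO, I5→FPADD
t=15  I4 EX, I5 RO
t=16  I4 WR R1
t=17  I6→ALU
t=18  I5 EX
t=19  I5 WR R4
t=20  I6 RO, I7→FPMUL
t=21  I6 EX, I7 RO
t=22  I6 WR R2
t=26  I7 EX
t=27  I7 WR R4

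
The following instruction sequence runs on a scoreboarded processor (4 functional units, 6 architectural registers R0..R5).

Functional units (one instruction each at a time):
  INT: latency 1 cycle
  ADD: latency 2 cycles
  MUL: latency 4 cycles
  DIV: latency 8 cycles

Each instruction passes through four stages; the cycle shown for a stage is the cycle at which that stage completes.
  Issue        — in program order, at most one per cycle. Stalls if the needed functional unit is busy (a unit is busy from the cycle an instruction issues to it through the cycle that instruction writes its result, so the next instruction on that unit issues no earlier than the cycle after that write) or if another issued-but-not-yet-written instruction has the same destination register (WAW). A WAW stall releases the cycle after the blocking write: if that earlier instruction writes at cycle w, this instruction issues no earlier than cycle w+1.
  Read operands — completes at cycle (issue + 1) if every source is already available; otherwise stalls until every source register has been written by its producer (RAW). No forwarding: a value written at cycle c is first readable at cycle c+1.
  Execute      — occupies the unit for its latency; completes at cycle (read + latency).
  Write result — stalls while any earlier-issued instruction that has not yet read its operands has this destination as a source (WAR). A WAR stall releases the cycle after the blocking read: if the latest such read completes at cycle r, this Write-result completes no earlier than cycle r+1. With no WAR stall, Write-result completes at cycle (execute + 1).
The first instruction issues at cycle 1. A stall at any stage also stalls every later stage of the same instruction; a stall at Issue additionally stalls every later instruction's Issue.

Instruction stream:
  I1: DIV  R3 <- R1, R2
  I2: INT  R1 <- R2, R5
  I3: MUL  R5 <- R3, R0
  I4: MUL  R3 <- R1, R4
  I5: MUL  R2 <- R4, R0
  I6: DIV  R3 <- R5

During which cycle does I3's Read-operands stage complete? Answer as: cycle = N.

t=1  I1 issues→DIV
t=2  I1 reads; I2 issues→INT
t=3  I2 reads; I3 issues→MUL
t=4  I2 exec-done
t=5  I2 writes R1
t=10  I1 exec-done
t=11  I1 writes R3
t=12  I3 reads
t=16  I3 exec-done
t=17  I3 writes R5
t=18  I4 issues→MUL
t=19  I4 reads
t=23  I4 exec-done
t=24  I4 writes R3
t=25  I5 issues→MUL
t=26  I5 reads; I6 issues→DIV
t=27  I6 reads
t=30  I5 exec-done
t=31  I5 writes R2
t=35  I6 exec-done
t=36  I6 writes R3

cycle = 12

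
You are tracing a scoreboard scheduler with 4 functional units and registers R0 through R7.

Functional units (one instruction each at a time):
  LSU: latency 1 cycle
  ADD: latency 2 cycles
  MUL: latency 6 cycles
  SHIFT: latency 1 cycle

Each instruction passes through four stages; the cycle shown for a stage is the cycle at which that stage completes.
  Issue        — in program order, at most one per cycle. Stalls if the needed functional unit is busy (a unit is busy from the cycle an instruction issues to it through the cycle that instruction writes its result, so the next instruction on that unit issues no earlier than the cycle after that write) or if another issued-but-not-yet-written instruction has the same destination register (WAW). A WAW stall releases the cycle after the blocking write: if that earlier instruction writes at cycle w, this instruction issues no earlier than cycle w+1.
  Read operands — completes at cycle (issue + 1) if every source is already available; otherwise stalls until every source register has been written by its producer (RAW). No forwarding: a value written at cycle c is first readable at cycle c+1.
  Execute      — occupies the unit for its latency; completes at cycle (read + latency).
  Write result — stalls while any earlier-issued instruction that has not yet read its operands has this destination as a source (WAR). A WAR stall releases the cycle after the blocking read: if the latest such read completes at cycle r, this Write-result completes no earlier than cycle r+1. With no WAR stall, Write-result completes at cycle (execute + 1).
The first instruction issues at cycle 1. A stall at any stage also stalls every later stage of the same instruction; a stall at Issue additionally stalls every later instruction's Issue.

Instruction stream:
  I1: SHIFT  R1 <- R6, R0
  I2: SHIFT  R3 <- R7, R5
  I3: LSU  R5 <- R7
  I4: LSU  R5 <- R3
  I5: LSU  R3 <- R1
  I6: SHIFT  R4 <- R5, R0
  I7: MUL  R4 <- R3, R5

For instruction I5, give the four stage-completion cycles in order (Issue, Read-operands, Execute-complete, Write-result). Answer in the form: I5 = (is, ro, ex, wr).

I5 = (14, 15, 16, 17)

I1: IS=1 RO=2 EX=3 WR=4
I2: IS=5 RO=6 EX=7 WR=8  [struct: SHIFT busy until I1 writes@4]
I3: IS=6 RO=7 EX=8 WR=9
I4: IS=10 RO=11 EX=12 WR=13  [struct: LSU busy until I3 writes@9]
I5: IS=14 RO=15 EX=16 WR=17  [struct: LSU busy until I4 writes@13]
I6: IS=15 RO=16 EX=17 WR=18
I7: IS=19 RO=20 EX=26 WR=27  [WAW R4: wait I6 write@18]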